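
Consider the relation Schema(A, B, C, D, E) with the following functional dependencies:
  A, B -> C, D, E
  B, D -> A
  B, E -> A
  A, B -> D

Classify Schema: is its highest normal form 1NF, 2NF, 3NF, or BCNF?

BCNF

Candidate keys: {A, B}, {B, D}, {B, E}. Prime attributes: {A, B, D, E}.
The left-hand side of every FD is a superkey, so BCNF is satisfied.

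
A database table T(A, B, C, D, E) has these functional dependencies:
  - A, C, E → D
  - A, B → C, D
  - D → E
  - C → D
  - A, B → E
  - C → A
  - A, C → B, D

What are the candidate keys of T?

{A, B}, {C}

Closure of {C} is {A, B, C, D, E}, the whole schema; {C} is a candidate key.
Closure of {A, B} is {A, B, C, D, E}, the whole schema; {A, B} is a candidate key.
These are minimal and exhaustive — every other superkey contains one of them.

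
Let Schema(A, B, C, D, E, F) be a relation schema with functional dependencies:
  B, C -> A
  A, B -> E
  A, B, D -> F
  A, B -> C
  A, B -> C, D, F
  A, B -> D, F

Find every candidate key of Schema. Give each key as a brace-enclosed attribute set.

{A, B}, {B, C}

Attributes never on any right-hand side: {B} — every candidate key must contain it.
{A, B}⁺ = {A, B, C, D, E, F} — all of the relation — so {A, B} is a candidate key.
{B, C}⁺ = {A, B, C, D, E, F} — all of the relation — so {B, C} is a candidate key.
Any other superkey properly contains one of these, so there are no further candidate keys.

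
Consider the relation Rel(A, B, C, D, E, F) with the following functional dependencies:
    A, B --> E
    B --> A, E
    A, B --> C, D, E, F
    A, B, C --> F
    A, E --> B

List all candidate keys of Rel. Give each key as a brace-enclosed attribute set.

{A, E}, {B}

{B} is a candidate key since {B}⁺ = {A, B, C, D, E, F} covers every attribute.
{A, E} is a candidate key since {A, E}⁺ = {A, B, C, D, E, F} covers every attribute.
These are minimal and exhaustive — every other superkey contains one of them.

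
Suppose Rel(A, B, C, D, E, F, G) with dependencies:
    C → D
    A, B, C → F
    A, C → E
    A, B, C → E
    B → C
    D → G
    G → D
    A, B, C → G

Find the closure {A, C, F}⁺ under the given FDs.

{A, C, D, E, F, G}

Start with {A, C, F}.
C → D applies; add {D} → now {A, C, D, F}.
A, C → E applies; add {E} → now {A, C, D, E, F}.
D → G applies; add {G} → now {A, C, D, E, F, G}.
No further FD applies.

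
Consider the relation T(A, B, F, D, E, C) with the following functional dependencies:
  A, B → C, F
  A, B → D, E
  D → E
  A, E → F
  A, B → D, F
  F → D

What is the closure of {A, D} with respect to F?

Start with {A, D}.
D → E applies; add {E} → now {A, D, E}.
A, E → F applies; add {F} → now {A, D, E, F}.
No further FD applies.

{A, D, E, F}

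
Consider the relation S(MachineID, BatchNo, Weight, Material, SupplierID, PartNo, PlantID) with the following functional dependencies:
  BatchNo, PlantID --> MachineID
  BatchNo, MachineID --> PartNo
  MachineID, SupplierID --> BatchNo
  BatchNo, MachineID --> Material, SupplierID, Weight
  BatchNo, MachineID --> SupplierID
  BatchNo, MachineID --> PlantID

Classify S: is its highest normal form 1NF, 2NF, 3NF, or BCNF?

Candidate keys: {BatchNo, MachineID}, {BatchNo, PlantID}, {MachineID, SupplierID}. Prime attributes: {BatchNo, MachineID, PlantID, SupplierID}.
The left-hand side of every FD is a superkey, so BCNF is satisfied.

BCNF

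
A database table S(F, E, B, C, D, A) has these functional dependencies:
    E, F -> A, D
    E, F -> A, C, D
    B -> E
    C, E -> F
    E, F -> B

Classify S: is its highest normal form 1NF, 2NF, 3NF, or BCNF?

Candidate keys: {B, C}, {B, F}, {C, E}, {E, F}. Prime attributes: {B, C, E, F}.
For B -> E we have {B}⁺ = {B, E}; {B} is not a superkey, so BCNF fails.
But every attribute on its right side ({E}) is prime, and the same holds for every other non-superkey FD, so 3NF still holds.

3NF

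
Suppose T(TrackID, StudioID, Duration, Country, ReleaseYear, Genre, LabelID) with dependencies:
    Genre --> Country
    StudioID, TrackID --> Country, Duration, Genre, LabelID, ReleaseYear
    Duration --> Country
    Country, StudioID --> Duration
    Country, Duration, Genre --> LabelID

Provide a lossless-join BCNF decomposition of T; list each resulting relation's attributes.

{Country, Genre}; {Duration, Genre, LabelID}; {Duration, Genre, StudioID}; {Genre, ReleaseYear, StudioID, TrackID}

Candidate key of the original relation: {StudioID, TrackID}.
Within {Country, Duration, Genre, LabelID, ReleaseYear, StudioID, TrackID}: {Genre}⁺ ∩ {Country, Duration, Genre, LabelID, ReleaseYear, StudioID, TrackID} = {Country, Genre}, not the whole set, so Genre --> Country violates BCNF; decompose into {Country, Genre} and {Duration, Genre, LabelID, ReleaseYear, StudioID, TrackID}.
{Country, Genre}: every determinant is a superkey — BCNF.
Within {Duration, Genre, LabelID, ReleaseYear, StudioID, TrackID}: {Duration, Genre}⁺ ∩ {Duration, Genre, LabelID, ReleaseYear, StudioID, TrackID} = {Duration, Genre, LabelID}, not the whole set, so Duration, Genre --> LabelID violates BCNF; decompose into {Duration, Genre, LabelID} and {Duration, Genre, ReleaseYear, StudioID, TrackID}.
{Duration, Genre, LabelID}: every determinant is a superkey — BCNF.
Within {Duration, Genre, ReleaseYear, StudioID, TrackID}: {Genre, StudioID}⁺ ∩ {Duration, Genre, ReleaseYear, StudioID, TrackID} = {Duration, Genre, StudioID}, not the whole set, so Genre, StudioID --> Duration violates BCNF; decompose into {Duration, Genre, StudioID} and {Genre, ReleaseYear, StudioID, TrackID}.
{Duration, Genre, StudioID}: every determinant is a superkey — BCNF.
{Genre, ReleaseYear, StudioID, TrackID}: every determinant is a superkey — BCNF.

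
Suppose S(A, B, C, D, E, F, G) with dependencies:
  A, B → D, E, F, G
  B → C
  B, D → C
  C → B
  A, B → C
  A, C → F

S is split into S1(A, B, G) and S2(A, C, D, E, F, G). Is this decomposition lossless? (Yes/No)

No

The shared attributes are {A, G} and {A, G}⁺ = {A, G}.
The closure covers neither S1 nor S2 entirely; the join is not lossless.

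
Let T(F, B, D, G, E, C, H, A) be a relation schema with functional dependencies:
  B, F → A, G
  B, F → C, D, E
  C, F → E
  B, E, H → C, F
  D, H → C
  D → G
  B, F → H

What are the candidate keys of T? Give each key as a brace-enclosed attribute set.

{B} never appears on the right of any FD, so every key must include it.
{B, F}⁺ = {A, B, C, D, E, F, G, H}, which is every attribute, so {B, F} is a candidate key.
{B, E, H}⁺ = {A, B, C, D, E, F, G, H}, which is every attribute, so {B, E, H} is a candidate key.
No proper subset of any of these is a key, and no other minimal superkey exists.

{B, E, H}, {B, F}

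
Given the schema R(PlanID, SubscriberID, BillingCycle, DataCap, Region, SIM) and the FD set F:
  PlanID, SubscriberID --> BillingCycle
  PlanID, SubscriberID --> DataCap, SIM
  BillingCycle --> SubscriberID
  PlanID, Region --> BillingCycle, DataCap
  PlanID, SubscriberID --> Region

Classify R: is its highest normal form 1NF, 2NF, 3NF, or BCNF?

Candidate keys: {BillingCycle, PlanID}, {PlanID, Region}, {PlanID, SubscriberID}. Prime attributes: {BillingCycle, PlanID, Region, SubscriberID}.
For BillingCycle --> SubscriberID we have {BillingCycle}⁺ = {BillingCycle, SubscriberID}; {BillingCycle} is not a superkey, so BCNF fails.
Since {SubscriberID} ⊆ prime attributes and every other non-superkey FD also has a prime right side, the schema is in 3NF.

3NF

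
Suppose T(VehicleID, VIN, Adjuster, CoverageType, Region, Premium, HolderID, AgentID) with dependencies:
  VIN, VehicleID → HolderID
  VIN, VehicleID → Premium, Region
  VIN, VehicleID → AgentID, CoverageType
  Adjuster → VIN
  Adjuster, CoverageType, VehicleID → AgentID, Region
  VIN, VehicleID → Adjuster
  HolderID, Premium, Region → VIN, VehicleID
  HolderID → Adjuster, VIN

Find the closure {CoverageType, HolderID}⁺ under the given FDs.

{Adjuster, CoverageType, HolderID, VIN}

Start with {CoverageType, HolderID}.
HolderID → Adjuster, VIN applies; add {Adjuster, VIN} → now {Adjuster, CoverageType, HolderID, VIN}.
No further FD applies.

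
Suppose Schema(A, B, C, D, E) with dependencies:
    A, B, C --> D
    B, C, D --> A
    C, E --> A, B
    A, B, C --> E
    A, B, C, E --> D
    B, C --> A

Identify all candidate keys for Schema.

Attributes never on any right-hand side: {C} — every candidate key must contain it.
Closure of {B, C} is {A, B, C, D, E}, the whole schema; {B, C} is a candidate key.
Closure of {C, E} is {A, B, C, D, E}, the whole schema; {C, E} is a candidate key.
No proper subset of any of these is a key, and no other minimal superkey exists.

{B, C}, {C, E}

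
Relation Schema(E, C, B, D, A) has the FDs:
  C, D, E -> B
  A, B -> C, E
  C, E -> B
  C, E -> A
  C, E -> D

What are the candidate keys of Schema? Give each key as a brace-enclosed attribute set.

{A, B}, {C, E}

{A, B}⁺ = {A, B, C, D, E} — all of the relation — so {A, B} is a candidate key.
{C, E}⁺ = {A, B, C, D, E} — all of the relation — so {C, E} is a candidate key.
Any other superkey properly contains one of these, so there are no further candidate keys.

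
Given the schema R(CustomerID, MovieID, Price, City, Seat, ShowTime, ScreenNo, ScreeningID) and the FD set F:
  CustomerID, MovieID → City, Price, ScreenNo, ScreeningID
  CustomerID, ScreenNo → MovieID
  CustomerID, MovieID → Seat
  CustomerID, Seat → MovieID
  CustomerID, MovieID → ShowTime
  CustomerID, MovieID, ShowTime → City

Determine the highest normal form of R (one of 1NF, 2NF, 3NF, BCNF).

BCNF

Candidate keys: {CustomerID, MovieID}, {CustomerID, ScreenNo}, {CustomerID, Seat}. Prime attributes: {CustomerID, MovieID, ScreenNo, Seat}.
Each dependency's left side is a superkey — BCNF holds.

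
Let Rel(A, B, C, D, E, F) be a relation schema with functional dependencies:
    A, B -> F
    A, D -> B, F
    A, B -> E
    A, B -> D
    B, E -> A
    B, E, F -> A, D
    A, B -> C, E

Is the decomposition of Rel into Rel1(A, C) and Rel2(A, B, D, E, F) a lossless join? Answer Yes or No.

Common attributes: {A}; their closure is {A}.
The closure covers neither Rel1 nor Rel2 entirely; the join is not lossless.

No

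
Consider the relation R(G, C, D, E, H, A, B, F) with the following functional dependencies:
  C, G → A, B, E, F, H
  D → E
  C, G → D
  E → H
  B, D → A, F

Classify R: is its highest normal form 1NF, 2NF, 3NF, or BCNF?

Candidate key: {C, G}. Prime attributes: {C, G}.
For D → E we have {D}⁺ = {D, E, H}; {D} is not a superkey, so BCNF fails.
D → E determines the non-prime attribute {E} from a non-superkey — 3NF is violated.
No non-prime attribute depends on a proper subset of any candidate key, so 2NF holds.

2NF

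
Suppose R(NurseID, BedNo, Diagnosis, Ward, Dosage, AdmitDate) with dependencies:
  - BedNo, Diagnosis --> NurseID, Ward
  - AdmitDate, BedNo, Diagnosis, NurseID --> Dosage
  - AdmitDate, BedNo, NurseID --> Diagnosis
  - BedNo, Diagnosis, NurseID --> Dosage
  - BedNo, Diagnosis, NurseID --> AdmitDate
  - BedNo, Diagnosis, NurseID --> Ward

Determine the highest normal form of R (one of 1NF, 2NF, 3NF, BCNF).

Candidate keys: {AdmitDate, BedNo, NurseID}, {BedNo, Diagnosis}. Prime attributes: {AdmitDate, BedNo, Diagnosis, NurseID}.
The left-hand side of every FD is a superkey, so BCNF is satisfied.

BCNF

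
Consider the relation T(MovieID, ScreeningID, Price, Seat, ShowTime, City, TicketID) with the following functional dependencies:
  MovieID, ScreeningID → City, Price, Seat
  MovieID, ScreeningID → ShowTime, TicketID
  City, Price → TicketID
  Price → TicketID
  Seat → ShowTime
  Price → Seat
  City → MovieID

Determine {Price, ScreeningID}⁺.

{Price, ScreeningID, Seat, ShowTime, TicketID}

Start with {Price, ScreeningID}.
Price → TicketID applies; add {TicketID} → now {Price, ScreeningID, TicketID}.
Price → Seat applies; add {Seat} → now {Price, ScreeningID, Seat, TicketID}.
Seat → ShowTime applies; add {ShowTime} → now {Price, ScreeningID, Seat, ShowTime, TicketID}.
No further FD applies.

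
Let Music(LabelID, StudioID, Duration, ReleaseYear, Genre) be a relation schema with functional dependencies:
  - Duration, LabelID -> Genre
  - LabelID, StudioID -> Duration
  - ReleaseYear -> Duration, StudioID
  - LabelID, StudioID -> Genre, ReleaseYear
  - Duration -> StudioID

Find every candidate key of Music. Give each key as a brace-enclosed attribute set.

{Duration, LabelID}, {LabelID, ReleaseYear}, {LabelID, StudioID}

Attributes never on any right-hand side: {LabelID} — every candidate key must contain it.
{Duration, LabelID}⁺ = {Duration, Genre, LabelID, ReleaseYear, StudioID}, which is every attribute, so {Duration, LabelID} is a candidate key.
{LabelID, ReleaseYear}⁺ = {Duration, Genre, LabelID, ReleaseYear, StudioID}, which is every attribute, so {LabelID, ReleaseYear} is a candidate key.
{LabelID, StudioID}⁺ = {Duration, Genre, LabelID, ReleaseYear, StudioID}, which is every attribute, so {LabelID, StudioID} is a candidate key.
Any other superkey properly contains one of these, so there are no further candidate keys.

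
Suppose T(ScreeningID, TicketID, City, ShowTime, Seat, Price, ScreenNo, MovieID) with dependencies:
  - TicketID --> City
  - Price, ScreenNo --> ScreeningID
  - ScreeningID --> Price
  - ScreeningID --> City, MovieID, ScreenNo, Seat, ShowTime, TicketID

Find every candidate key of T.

{Price, ScreenNo}, {ScreeningID}

{ScreeningID}⁺ = {City, MovieID, Price, ScreenNo, ScreeningID, Seat, ShowTime, TicketID} — all of the relation — so {ScreeningID} is a candidate key.
{Price, ScreenNo}⁺ = {City, MovieID, Price, ScreenNo, ScreeningID, Seat, ShowTime, TicketID} — all of the relation — so {Price, ScreenNo} is a candidate key.
Any other superkey properly contains one of these, so there are no further candidate keys.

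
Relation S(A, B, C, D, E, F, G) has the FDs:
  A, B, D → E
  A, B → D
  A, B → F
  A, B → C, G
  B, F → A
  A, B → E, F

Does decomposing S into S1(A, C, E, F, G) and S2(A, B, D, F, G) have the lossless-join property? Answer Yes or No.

The shared attributes are {A, F, G} and {A, F, G}⁺ = {A, F, G}.
S1 ⊄ {A, F, G} and S2 ⊄ {A, F, G}, so the split is lossy.

No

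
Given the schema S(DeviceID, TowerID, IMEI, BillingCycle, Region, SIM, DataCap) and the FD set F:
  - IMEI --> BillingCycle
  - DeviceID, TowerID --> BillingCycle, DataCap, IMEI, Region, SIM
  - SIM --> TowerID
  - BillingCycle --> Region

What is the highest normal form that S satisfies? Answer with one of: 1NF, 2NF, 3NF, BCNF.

Candidate keys: {DeviceID, SIM}, {DeviceID, TowerID}. Prime attributes: {DeviceID, SIM, TowerID}.
IMEI --> BillingCycle: {IMEI}⁺ = {BillingCycle, IMEI, Region}, which is not all of the attributes, so the left side is not a superkey — BCNF is violated.
IMEI --> BillingCycle determines the non-prime attribute {BillingCycle} from a non-superkey — 3NF is violated.
No proper subset of a key has a non-prime attribute in its closure, so there is no partial dependency; 2NF holds.

2NF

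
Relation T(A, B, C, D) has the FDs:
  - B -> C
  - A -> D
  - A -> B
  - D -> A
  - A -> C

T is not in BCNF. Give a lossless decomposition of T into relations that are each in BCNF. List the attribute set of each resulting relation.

Candidate keys of the original relation: {A}, {D}.
{A, B, C, D}: {B} determines {B, C} here but is not a superkey — split on B -> C, giving {B, C} and {A, B, D}.
{B, C} has no BCNF violation.
{A, B, D} has no BCNF violation.

{A, B, D}; {B, C}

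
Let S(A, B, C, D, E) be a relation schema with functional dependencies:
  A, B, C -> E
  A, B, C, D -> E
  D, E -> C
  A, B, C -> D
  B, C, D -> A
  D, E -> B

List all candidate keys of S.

{D, E}⁺ = {A, B, C, D, E}, which is every attribute, so {D, E} is a candidate key.
{A, B, C}⁺ = {A, B, C, D, E}, which is every attribute, so {A, B, C} is a candidate key.
{B, C, D}⁺ = {A, B, C, D, E}, which is every attribute, so {B, C, D} is a candidate key.
No proper subset of any of these is a key, and no other minimal superkey exists.

{A, B, C}, {B, C, D}, {D, E}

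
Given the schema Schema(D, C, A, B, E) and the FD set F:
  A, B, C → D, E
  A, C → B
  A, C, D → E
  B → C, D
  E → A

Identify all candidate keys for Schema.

{A, B}, {A, C}, {B, E}, {C, E}

{A, B}⁺ = {A, B, C, D, E} — all of the relation — so {A, B} is a candidate key.
{A, C}⁺ = {A, B, C, D, E} — all of the relation — so {A, C} is a candidate key.
{B, E}⁺ = {A, B, C, D, E} — all of the relation — so {B, E} is a candidate key.
{C, E}⁺ = {A, B, C, D, E} — all of the relation — so {C, E} is a candidate key.
Any other superkey properly contains one of these, so there are no further candidate keys.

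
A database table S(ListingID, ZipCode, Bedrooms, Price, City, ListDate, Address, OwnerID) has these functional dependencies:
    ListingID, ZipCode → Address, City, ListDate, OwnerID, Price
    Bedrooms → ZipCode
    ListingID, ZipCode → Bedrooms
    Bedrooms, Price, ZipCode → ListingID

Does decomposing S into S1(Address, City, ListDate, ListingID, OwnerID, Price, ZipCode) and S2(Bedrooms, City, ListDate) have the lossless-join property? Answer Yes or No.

No

Common attributes: {City, ListDate}; their closure is {City, ListDate}.
The closure covers neither S1 nor S2 entirely; the join is not lossless.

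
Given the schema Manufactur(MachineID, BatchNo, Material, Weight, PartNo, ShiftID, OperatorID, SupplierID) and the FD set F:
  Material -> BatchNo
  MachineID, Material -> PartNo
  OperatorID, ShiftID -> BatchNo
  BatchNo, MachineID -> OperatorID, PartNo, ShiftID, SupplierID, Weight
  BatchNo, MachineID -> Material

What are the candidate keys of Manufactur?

No FD produces {MachineID}, so it must be in every candidate key.
{BatchNo, MachineID} is a candidate key since {BatchNo, MachineID}⁺ = {BatchNo, MachineID, Material, OperatorID, PartNo, ShiftID, SupplierID, Weight} covers every attribute.
{MachineID, Material} is a candidate key since {MachineID, Material}⁺ = {BatchNo, MachineID, Material, OperatorID, PartNo, ShiftID, SupplierID, Weight} covers every attribute.
{MachineID, OperatorID, ShiftID} is a candidate key since {MachineID, OperatorID, ShiftID}⁺ = {BatchNo, MachineID, Material, OperatorID, PartNo, ShiftID, SupplierID, Weight} covers every attribute.
Any other superkey properly contains one of these, so there are no further candidate keys.

{BatchNo, MachineID}, {MachineID, Material}, {MachineID, OperatorID, ShiftID}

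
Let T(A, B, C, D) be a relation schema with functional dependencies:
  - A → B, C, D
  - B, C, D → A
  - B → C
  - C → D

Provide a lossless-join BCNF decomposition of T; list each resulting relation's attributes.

{A, B, C}; {C, D}

Candidate keys of the original relation: {A}, {B}.
{A, B, C, D}: {C} determines {C, D} here but is not a superkey — split on C → D, giving {C, D} and {A, B, C}.
{C, D} is in BCNF.
{A, B, C} is in BCNF.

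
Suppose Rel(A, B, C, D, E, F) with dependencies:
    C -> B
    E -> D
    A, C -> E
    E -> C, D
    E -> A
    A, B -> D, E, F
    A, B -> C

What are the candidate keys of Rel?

Closure of {E} is {A, B, C, D, E, F}, the whole schema; {E} is a candidate key.
Closure of {A, B} is {A, B, C, D, E, F}, the whole schema; {A, B} is a candidate key.
Closure of {A, C} is {A, B, C, D, E, F}, the whole schema; {A, C} is a candidate key.
Any other superkey properly contains one of these, so there are no further candidate keys.

{A, B}, {A, C}, {E}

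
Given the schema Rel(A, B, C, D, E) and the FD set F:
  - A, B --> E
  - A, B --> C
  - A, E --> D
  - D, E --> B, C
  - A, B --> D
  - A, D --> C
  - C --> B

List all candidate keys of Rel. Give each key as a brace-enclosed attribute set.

{A, B}, {A, C}, {A, D}, {A, E}

No FD produces {A}, so it must be in every candidate key.
{A, B} is a candidate key since {A, B}⁺ = {A, B, C, D, E} covers every attribute.
{A, C} is a candidate key since {A, C}⁺ = {A, B, C, D, E} covers every attribute.
{A, D} is a candidate key since {A, D}⁺ = {A, B, C, D, E} covers every attribute.
{A, E} is a candidate key since {A, E}⁺ = {A, B, C, D, E} covers every attribute.
These are minimal and exhaustive — every other superkey contains one of them.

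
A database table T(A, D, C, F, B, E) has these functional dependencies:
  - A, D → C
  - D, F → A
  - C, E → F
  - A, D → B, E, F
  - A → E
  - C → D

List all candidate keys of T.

{A, C}, {A, D}, {C, E}, {C, F}, {D, F}

{A, C}⁺ = {A, B, C, D, E, F} — all of the relation — so {A, C} is a candidate key.
{A, D}⁺ = {A, B, C, D, E, F} — all of the relation — so {A, D} is a candidate key.
{C, E}⁺ = {A, B, C, D, E, F} — all of the relation — so {C, E} is a candidate key.
{C, F}⁺ = {A, B, C, D, E, F} — all of the relation — so {C, F} is a candidate key.
{D, F}⁺ = {A, B, C, D, E, F} — all of the relation — so {D, F} is a candidate key.
Any other superkey properly contains one of these, so there are no further candidate keys.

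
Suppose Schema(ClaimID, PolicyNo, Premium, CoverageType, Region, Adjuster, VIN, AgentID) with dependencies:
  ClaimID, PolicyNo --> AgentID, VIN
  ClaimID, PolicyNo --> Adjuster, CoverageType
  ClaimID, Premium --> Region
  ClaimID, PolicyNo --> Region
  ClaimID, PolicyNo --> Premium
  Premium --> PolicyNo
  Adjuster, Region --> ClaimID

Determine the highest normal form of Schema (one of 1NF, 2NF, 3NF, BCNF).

3NF

Candidate keys: {Adjuster, PolicyNo, Region}, {Adjuster, Premium, Region}, {ClaimID, PolicyNo}, {ClaimID, Premium}. Prime attributes: {Adjuster, ClaimID, PolicyNo, Premium, Region}.
For Premium --> PolicyNo we have {Premium}⁺ = {PolicyNo, Premium}; {Premium} is not a superkey, so BCNF fails.
But every attribute on its right side ({PolicyNo}) is prime, and the same holds for every other non-superkey FD, so 3NF still holds.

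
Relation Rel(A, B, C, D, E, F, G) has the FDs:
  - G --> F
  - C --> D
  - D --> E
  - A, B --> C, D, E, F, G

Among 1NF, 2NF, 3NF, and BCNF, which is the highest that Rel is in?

Candidate key: {A, B}. Prime attributes: {A, B}.
G --> F: {G}⁺ = {F, G}, which is not all of the attributes, so the left side is not a superkey — BCNF is violated.
G --> F determines the non-prime attribute {F} from a non-superkey — 3NF is violated.
No proper subset of a key has a non-prime attribute in its closure, so there is no partial dependency; 2NF holds.

2NF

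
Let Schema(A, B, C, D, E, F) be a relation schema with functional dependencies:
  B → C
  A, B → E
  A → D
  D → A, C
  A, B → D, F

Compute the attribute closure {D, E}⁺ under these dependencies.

{A, C, D, E}

Start with {D, E}.
D → A, C applies; add {A, C} → now {A, C, D, E}.
No further FD applies.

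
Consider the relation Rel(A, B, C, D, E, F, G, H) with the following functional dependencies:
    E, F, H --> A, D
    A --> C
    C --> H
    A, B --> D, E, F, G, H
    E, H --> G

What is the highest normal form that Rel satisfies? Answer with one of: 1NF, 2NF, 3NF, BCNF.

Candidate keys: {A, B}, {B, C, E, F}, {B, E, F, H}. Prime attributes: {A, B, C, E, F, H}.
For E, F, H --> A, D we have {E, F, H}⁺ = {A, C, D, E, F, G, H}; {E, F, H} is not a superkey, so BCNF fails.
E, F, H --> A, D has non-prime {D} on the right and a non-superkey on the left, so 3NF fails.
The proper key subset {C, E} of {B, C, E, F} determines non-prime {G}, so the relation is not even in 2NF.

1NF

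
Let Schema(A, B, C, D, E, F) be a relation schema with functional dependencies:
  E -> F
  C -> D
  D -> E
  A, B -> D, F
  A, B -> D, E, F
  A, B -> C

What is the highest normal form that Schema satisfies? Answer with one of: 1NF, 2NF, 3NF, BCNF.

2NF

Candidate key: {A, B}. Prime attributes: {A, B}.
E -> F: {E}⁺ = {E, F}, which is not all of the attributes, so the left side is not a superkey — BCNF is violated.
E -> F has non-prime {F} on the right and a non-superkey on the left, so 3NF fails.
No non-prime attribute depends on a proper subset of any candidate key, so 2NF holds.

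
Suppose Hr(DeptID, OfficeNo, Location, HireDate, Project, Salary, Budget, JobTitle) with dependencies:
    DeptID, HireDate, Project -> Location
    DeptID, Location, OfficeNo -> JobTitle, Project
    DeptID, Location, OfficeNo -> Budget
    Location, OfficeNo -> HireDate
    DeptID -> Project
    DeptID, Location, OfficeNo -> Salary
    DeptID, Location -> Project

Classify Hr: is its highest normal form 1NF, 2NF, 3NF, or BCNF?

1NF

Candidate keys: {DeptID, HireDate, OfficeNo}, {DeptID, Location, OfficeNo}. Prime attributes: {DeptID, HireDate, Location, OfficeNo}.
For DeptID, HireDate, Project -> Location we have {DeptID, HireDate, Project}⁺ = {DeptID, HireDate, Location, Project}; {DeptID, HireDate, Project} is not a superkey, so BCNF fails.
DeptID -> Project has non-prime {Project} on the right and a non-superkey on the left, so 3NF fails.
The proper key subset {DeptID} of {DeptID, HireDate, OfficeNo} determines non-prime {Project}, so the relation is not even in 2NF.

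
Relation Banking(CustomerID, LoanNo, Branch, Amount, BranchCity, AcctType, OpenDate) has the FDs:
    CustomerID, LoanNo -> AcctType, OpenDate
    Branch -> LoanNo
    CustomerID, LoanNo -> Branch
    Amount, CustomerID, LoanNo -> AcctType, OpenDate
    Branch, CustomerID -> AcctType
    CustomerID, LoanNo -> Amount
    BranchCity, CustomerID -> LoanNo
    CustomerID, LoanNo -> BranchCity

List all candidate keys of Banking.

{Branch, CustomerID}, {BranchCity, CustomerID}, {CustomerID, LoanNo}

No FD produces {CustomerID}, so it must be in every candidate key.
{Branch, CustomerID} is a candidate key since {Branch, CustomerID}⁺ = {AcctType, Amount, Branch, BranchCity, CustomerID, LoanNo, OpenDate} covers every attribute.
{BranchCity, CustomerID} is a candidate key since {BranchCity, CustomerID}⁺ = {AcctType, Amount, Branch, BranchCity, CustomerID, LoanNo, OpenDate} covers every attribute.
{CustomerID, LoanNo} is a candidate key since {CustomerID, LoanNo}⁺ = {AcctType, Amount, Branch, BranchCity, CustomerID, LoanNo, OpenDate} covers every attribute.
Any other superkey properly contains one of these, so there are no further candidate keys.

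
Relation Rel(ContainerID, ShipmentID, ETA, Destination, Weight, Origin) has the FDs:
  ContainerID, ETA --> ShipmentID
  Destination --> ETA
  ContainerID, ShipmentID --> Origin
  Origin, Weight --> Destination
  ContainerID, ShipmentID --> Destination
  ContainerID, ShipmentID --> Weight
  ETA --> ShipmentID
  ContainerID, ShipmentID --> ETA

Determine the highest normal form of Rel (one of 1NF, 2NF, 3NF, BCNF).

3NF

Candidate keys: {ContainerID, Destination}, {ContainerID, ETA}, {ContainerID, Origin, Weight}, {ContainerID, ShipmentID}. Prime attributes: {ContainerID, Destination, ETA, Origin, ShipmentID, Weight}.
Destination --> ETA: {Destination}⁺ = {Destination, ETA, ShipmentID}, which is not all of the attributes, so the left side is not a superkey — BCNF is violated.
Its right-hand attributes {ETA} are all prime, as are those of every other non-superkey FD — the relation is in 3NF.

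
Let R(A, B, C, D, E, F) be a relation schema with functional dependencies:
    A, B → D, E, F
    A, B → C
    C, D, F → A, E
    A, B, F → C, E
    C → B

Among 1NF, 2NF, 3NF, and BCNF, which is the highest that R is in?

Candidate keys: {A, B}, {A, C}, {C, D, F}. Prime attributes: {A, B, C, D, F}.
C → B: {C}⁺ = {B, C}, which is not all of the attributes, so the left side is not a superkey — BCNF is violated.
Since {B} ⊆ prime attributes and every other non-superkey FD also has a prime right side, the schema is in 3NF.

3NF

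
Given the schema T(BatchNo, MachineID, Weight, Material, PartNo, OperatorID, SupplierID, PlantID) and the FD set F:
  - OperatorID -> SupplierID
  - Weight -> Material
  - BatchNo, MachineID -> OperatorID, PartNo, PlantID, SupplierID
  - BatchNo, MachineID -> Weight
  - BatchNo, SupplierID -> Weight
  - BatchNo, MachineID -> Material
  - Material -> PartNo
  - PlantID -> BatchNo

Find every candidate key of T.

{BatchNo, MachineID}, {MachineID, PlantID}

{MachineID} never appears on the right of any FD, so every key must include it.
{BatchNo, MachineID}⁺ = {BatchNo, MachineID, Material, OperatorID, PartNo, PlantID, SupplierID, Weight}, which is every attribute, so {BatchNo, MachineID} is a candidate key.
{MachineID, PlantID}⁺ = {BatchNo, MachineID, Material, OperatorID, PartNo, PlantID, SupplierID, Weight}, which is every attribute, so {MachineID, PlantID} is a candidate key.
No proper subset of any of these is a key, and no other minimal superkey exists.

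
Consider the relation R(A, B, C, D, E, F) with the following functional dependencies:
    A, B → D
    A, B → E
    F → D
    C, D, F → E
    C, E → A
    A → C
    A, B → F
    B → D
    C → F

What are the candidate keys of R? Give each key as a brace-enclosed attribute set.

No FD produces {B}, so it must be in every candidate key.
Closure of {A, B} is {A, B, C, D, E, F}, the whole schema; {A, B} is a candidate key.
Closure of {B, C} is {A, B, C, D, E, F}, the whole schema; {B, C} is a candidate key.
These are minimal and exhaustive — every other superkey contains one of them.

{A, B}, {B, C}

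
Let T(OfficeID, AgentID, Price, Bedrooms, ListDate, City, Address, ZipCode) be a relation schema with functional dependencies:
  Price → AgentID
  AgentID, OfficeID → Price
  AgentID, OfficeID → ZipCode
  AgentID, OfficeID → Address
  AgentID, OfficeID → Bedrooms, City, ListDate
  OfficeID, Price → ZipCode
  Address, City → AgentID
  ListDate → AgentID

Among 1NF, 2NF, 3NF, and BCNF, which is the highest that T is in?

3NF

Candidate keys: {Address, City, OfficeID}, {AgentID, OfficeID}, {ListDate, OfficeID}, {OfficeID, Price}. Prime attributes: {Address, AgentID, City, ListDate, OfficeID, Price}.
Price → AgentID breaks BCNF: {Price}⁺ = {AgentID, Price}, so {Price} is not a superkey.
But every attribute on its right side ({AgentID}) is prime, and the same holds for every other non-superkey FD, so 3NF still holds.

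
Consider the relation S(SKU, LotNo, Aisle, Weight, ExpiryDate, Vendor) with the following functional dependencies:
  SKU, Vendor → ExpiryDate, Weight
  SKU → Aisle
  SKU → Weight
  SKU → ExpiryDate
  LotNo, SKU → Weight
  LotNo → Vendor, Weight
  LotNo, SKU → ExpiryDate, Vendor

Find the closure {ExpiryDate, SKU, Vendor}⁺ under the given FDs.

Start with {ExpiryDate, SKU, Vendor}.
SKU, Vendor → ExpiryDate, Weight applies; add {Weight} → now {ExpiryDate, SKU, Vendor, Weight}.
SKU → Aisle applies; add {Aisle} → now {Aisle, ExpiryDate, SKU, Vendor, Weight}.
No further FD applies.

{Aisle, ExpiryDate, SKU, Vendor, Weight}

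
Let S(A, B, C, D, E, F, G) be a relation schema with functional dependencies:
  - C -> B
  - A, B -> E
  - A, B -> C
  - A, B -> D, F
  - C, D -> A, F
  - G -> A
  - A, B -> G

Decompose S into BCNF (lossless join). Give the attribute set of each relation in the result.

Candidate keys of the original relation: {A, B}, {A, C}, {B, G}, {C, D}, {C, G}.
In {A, B, C, D, E, F, G}, {C} is not a superkey ({C}⁺ restricted to this set is {B, C}), so split on C -> B into {B, C} and {A, C, D, E, F, G}.
{B, C} is in BCNF.
In {A, C, D, E, F, G}, {G} is not a superkey ({G}⁺ restricted to this set is {A, G}), so split on G -> A into {A, G} and {C, D, E, F, G}.
{A, G} is in BCNF.
{C, D, E, F, G} is in BCNF.

{A, G}; {B, C}; {C, D, E, F, G}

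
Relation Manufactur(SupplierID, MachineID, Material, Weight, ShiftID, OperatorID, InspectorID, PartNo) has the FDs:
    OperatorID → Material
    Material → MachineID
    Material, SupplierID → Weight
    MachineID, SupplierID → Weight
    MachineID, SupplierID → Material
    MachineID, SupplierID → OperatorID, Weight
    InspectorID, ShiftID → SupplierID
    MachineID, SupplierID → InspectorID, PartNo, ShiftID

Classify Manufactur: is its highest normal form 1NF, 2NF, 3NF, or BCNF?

3NF

Candidate keys: {InspectorID, MachineID, ShiftID}, {InspectorID, Material, ShiftID}, {InspectorID, OperatorID, ShiftID}, {MachineID, SupplierID}, {Material, SupplierID}, {OperatorID, SupplierID}. Prime attributes: {InspectorID, MachineID, Material, OperatorID, ShiftID, SupplierID}.
For OperatorID → Material we have {OperatorID}⁺ = {MachineID, Material, OperatorID}; {OperatorID} is not a superkey, so BCNF fails.
But every attribute on its right side ({Material}) is prime, and the same holds for every other non-superkey FD, so 3NF still holds.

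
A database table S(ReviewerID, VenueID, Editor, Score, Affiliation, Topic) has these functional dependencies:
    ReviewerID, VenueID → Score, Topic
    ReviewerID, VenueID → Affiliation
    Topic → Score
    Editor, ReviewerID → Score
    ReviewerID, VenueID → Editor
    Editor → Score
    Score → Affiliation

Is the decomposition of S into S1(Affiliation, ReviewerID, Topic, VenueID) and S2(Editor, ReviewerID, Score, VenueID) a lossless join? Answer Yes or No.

Yes

The shared attributes are {ReviewerID, VenueID} and {ReviewerID, VenueID}⁺ = {Affiliation, Editor, ReviewerID, Score, Topic, VenueID}.
Since S1 ⊆ {Affiliation, Editor, ReviewerID, Score, Topic, VenueID}, the intersection is a superkey of S1; the decomposition is lossless.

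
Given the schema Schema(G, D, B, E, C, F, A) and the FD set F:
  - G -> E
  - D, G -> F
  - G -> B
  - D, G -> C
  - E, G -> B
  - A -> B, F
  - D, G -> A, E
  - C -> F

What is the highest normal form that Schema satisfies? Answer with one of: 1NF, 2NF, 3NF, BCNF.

1NF

Candidate key: {D, G}. Prime attributes: {D, G}.
G -> E breaks BCNF: {G}⁺ = {B, E, G}, so {G} is not a superkey.
Because {E} is non-prime and the left side of G -> E is not a superkey, the relation is not in 3NF.
{G} is a proper subset of the key {D, G}, and {G}⁺ contains the non-prime attributes {B, E} — a partial dependency, so 2NF is violated.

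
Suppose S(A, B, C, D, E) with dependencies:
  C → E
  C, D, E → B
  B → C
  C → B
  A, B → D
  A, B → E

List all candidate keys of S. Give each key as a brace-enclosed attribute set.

{A, B}, {A, C}

{A} never appears on the right of any FD, so every key must include it.
Closure of {A, B} is {A, B, C, D, E}, the whole schema; {A, B} is a candidate key.
Closure of {A, C} is {A, B, C, D, E}, the whole schema; {A, C} is a candidate key.
No proper subset of any of these is a key, and no other minimal superkey exists.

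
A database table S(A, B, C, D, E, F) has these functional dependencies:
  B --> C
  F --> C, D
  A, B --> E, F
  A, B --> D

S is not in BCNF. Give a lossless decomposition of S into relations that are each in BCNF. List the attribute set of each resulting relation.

{A, B, E, F}; {B, C}; {D, F}

Candidate key of the original relation: {A, B}.
{A, B, C, D, E, F}: {B} determines {B, C} here but is not a superkey — split on B --> C, giving {B, C} and {A, B, D, E, F}.
{B, C} has no BCNF violation.
{A, B, D, E, F}: {F} determines {D, F} here but is not a superkey — split on F --> D, giving {D, F} and {A, B, E, F}.
{D, F} has no BCNF violation.
{A, B, E, F} has no BCNF violation.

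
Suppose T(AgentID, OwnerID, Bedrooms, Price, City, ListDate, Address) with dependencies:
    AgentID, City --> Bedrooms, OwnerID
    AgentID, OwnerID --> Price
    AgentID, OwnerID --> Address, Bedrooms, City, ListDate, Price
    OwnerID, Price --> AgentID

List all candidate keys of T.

{AgentID, City}, {AgentID, OwnerID}, {OwnerID, Price}

{AgentID, City} is a candidate key since {AgentID, City}⁺ = {Address, AgentID, Bedrooms, City, ListDate, OwnerID, Price} covers every attribute.
{AgentID, OwnerID} is a candidate key since {AgentID, OwnerID}⁺ = {Address, AgentID, Bedrooms, City, ListDate, OwnerID, Price} covers every attribute.
{OwnerID, Price} is a candidate key since {OwnerID, Price}⁺ = {Address, AgentID, Bedrooms, City, ListDate, OwnerID, Price} covers every attribute.
Any other superkey properly contains one of these, so there are no further candidate keys.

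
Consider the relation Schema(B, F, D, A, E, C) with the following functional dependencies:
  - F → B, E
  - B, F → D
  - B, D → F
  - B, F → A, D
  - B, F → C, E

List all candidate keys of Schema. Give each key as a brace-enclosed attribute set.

{F} is a candidate key since {F}⁺ = {A, B, C, D, E, F} covers every attribute.
{B, D} is a candidate key since {B, D}⁺ = {A, B, C, D, E, F} covers every attribute.
Any other superkey properly contains one of these, so there are no further candidate keys.

{B, D}, {F}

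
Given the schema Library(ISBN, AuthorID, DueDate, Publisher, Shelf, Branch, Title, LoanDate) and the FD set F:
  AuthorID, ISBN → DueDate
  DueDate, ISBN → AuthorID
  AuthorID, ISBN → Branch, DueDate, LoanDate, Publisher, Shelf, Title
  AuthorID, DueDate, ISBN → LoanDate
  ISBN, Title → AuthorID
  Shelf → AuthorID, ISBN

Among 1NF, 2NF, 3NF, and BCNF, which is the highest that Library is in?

BCNF

Candidate keys: {AuthorID, ISBN}, {DueDate, ISBN}, {ISBN, Title}, {Shelf}. Prime attributes: {AuthorID, DueDate, ISBN, Shelf, Title}.
Every FD has a superkey on the left, so the relation is in BCNF.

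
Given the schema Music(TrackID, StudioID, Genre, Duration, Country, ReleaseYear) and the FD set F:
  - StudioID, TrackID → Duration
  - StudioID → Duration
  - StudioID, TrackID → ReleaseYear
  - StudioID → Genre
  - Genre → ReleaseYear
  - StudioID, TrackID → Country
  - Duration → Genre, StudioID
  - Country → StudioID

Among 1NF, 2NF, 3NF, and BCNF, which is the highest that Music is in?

1NF

Candidate keys: {Country, TrackID}, {Duration, TrackID}, {StudioID, TrackID}. Prime attributes: {Country, Duration, StudioID, TrackID}.
StudioID → Duration breaks BCNF: {StudioID}⁺ = {Duration, Genre, ReleaseYear, StudioID}, so {StudioID} is not a superkey.
StudioID → Genre has non-prime {Genre} on the right and a non-superkey on the left, so 3NF fails.
The proper key subset {Country} of {Country, TrackID} determines non-prime {Genre, ReleaseYear}, so the relation is not even in 2NF.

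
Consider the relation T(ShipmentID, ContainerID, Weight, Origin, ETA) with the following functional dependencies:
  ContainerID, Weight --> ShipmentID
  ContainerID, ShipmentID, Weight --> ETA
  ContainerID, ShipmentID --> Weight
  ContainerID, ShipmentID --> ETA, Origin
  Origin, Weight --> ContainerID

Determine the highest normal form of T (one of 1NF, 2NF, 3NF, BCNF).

Candidate keys: {ContainerID, ShipmentID}, {ContainerID, Weight}, {Origin, Weight}. Prime attributes: {ContainerID, Origin, ShipmentID, Weight}.
Each dependency's left side is a superkey — BCNF holds.

BCNF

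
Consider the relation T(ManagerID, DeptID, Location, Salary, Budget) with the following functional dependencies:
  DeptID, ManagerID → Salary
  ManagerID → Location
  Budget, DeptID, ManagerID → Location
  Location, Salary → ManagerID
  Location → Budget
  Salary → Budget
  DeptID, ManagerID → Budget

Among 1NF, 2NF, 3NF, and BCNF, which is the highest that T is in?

Candidate keys: {DeptID, Location, Salary}, {DeptID, ManagerID}. Prime attributes: {DeptID, Location, ManagerID, Salary}.
For ManagerID → Location we have {ManagerID}⁺ = {Budget, Location, ManagerID}; {ManagerID} is not a superkey, so BCNF fails.
Because {Budget} is non-prime and the left side of Location → Budget is not a superkey, the relation is not in 3NF.
{ManagerID} is a proper subset of the key {DeptID, ManagerID}, and {ManagerID}⁺ contains the non-prime attribute {Budget} — a partial dependency, so 2NF is violated.

1NF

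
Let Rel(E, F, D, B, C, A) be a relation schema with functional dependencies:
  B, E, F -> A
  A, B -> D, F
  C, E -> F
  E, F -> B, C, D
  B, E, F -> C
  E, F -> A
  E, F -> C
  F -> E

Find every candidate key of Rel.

Closure of {F} is {A, B, C, D, E, F}, the whole schema; {F} is a candidate key.
Closure of {A, B} is {A, B, C, D, E, F}, the whole schema; {A, B} is a candidate key.
Closure of {C, E} is {A, B, C, D, E, F}, the whole schema; {C, E} is a candidate key.
These are minimal and exhaustive — every other superkey contains one of them.

{A, B}, {C, E}, {F}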